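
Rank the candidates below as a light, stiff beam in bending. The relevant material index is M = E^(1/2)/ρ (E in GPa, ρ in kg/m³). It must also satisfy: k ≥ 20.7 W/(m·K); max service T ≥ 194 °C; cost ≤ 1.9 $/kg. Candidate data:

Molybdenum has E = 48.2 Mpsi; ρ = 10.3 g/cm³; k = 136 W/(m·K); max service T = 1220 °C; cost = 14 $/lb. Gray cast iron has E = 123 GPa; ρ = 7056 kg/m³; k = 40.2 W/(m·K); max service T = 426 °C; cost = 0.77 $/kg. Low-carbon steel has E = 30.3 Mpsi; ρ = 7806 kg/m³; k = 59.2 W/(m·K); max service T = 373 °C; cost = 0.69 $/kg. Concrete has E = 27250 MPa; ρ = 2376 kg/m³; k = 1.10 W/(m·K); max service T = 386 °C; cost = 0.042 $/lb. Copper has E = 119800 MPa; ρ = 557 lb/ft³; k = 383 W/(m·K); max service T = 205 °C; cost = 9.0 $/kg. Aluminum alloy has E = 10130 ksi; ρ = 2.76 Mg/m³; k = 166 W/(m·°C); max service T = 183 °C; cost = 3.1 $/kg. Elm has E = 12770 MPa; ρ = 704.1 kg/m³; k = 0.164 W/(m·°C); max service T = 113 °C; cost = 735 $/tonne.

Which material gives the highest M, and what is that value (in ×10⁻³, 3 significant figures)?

low-carbon steel, M = 1.85×10⁻³

Screen on constraints: k ≥ 20.7 W/(m·K); max service T ≥ 194 °C; cost ≤ 1.9 $/kg. Survivors: gray cast iron, low-carbon steel.
After converting to SI:
  gray cast iron: E = 123.0 GPa, ρ = 7056 kg/m³
  low-carbon steel: E = 208.9 GPa, ρ = 7806 kg/m³
  low-carbon steel: M = 1.85×10⁻³
  gray cast iron: M = 1.57×10⁻³
Highest index: low-carbon steel.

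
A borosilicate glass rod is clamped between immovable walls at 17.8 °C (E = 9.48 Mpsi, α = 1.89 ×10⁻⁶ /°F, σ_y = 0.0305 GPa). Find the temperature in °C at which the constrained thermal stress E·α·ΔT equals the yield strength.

155 °C

E = 9.48 Mpsi = 65.36 GPa.
α = 1.89×10⁻⁶/°F × 9/5 = 3.40×10⁻⁶/K.
σ_y = 0.0305 GPa = 30.50 MPa.
E·α·ΔT = 30.50 MPa ⇒ ΔT = 30.50 / (65.36×10³ × 3.40×10⁻⁶) = 137.2 K.
T = 17.8 + 137.2 = 155.0 °C.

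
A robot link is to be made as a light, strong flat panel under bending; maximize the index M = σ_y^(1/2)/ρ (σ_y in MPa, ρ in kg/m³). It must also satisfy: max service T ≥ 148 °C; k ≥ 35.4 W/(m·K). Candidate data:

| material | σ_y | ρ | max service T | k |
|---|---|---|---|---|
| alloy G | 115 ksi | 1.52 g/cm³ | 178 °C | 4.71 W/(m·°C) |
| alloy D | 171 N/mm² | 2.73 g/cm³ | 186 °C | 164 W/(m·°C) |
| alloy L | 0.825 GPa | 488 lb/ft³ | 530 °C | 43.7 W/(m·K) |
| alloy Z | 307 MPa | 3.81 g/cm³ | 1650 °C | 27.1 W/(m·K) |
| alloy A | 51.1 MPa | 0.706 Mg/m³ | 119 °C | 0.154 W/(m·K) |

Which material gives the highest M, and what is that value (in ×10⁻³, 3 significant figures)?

Screen on constraints: max service T ≥ 148 °C; k ≥ 35.4 W/(m·K). Survivors: alloy D, alloy L.
After converting to SI:
  alloy D: σ_y = 171.0 MPa, ρ = 2730 kg/m³
  alloy L: σ_y = 825.0 MPa, ρ = 7817 kg/m³
  alloy D: M = 4.79×10⁻³
  alloy L: M = 3.67×10⁻³
The maximum is for alloy D.

alloy D, M = 4.79×10⁻³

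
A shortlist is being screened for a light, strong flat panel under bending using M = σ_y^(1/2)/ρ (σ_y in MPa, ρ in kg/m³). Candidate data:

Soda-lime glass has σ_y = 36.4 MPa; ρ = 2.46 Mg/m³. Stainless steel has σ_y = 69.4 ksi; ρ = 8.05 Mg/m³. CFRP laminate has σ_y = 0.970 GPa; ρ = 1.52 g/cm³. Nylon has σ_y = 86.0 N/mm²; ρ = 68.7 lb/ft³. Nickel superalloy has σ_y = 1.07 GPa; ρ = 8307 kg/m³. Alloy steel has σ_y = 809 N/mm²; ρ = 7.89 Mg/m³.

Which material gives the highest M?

CFRP laminate

In SI units:
  soda-lime glass: σ_y = 36.40 MPa, ρ = 2460 kg/m³
  stainless steel: σ_y = 478.5 MPa, ρ = 8050 kg/m³
  CFRP laminate: σ_y = 970.0 MPa, ρ = 1520 kg/m³
  nylon: σ_y = 86.00 MPa, ρ = 1100 kg/m³
  nickel superalloy: σ_y = 1070 MPa, ρ = 8307 kg/m³
  alloy steel: σ_y = 809.0 MPa, ρ = 7890 kg/m³
  CFRP laminate: M = 20.5×10⁻³
  nylon: M = 8.43×10⁻³
  nickel superalloy: M = 3.94×10⁻³
  alloy steel: M = 3.60×10⁻³
  stainless steel: M = 2.72×10⁻³
  soda-lime glass: M = 2.45×10⁻³
The maximum is for CFRP laminate.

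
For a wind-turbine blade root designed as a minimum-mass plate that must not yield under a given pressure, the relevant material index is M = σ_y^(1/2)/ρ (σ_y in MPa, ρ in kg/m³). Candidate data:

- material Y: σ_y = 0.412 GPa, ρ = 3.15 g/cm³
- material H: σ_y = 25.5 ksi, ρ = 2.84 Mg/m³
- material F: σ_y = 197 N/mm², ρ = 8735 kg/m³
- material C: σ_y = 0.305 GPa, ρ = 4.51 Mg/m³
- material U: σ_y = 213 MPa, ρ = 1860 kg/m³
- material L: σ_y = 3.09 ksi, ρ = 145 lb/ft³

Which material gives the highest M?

material U

After converting to SI:
  material Y: σ_y = 412.0 MPa, ρ = 3150 kg/m³
  material H: σ_y = 175.8 MPa, ρ = 2840 kg/m³
  material F: σ_y = 197.0 MPa, ρ = 8735 kg/m³
  material C: σ_y = 305.0 MPa, ρ = 4510 kg/m³
  material U: σ_y = 213.0 MPa, ρ = 1860 kg/m³
  material L: σ_y = 21.30 MPa, ρ = 2323 kg/m³
  material U: M = 7.85×10⁻³
  material Y: M = 6.44×10⁻³
  material H: M = 4.67×10⁻³
  material C: M = 3.87×10⁻³
  material L: M = 1.99×10⁻³
  material F: M = 1.61×10⁻³
Highest index: material U.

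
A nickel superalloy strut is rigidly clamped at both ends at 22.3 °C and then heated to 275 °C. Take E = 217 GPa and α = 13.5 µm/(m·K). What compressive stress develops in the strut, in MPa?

740 MPa

ΔT = 252.7 K. Constrained thermal stress σ = E·α·ΔT = 217.0×10³ MPa × 13.5×10⁻⁶ × 252.7 = 740 MPa (compressive).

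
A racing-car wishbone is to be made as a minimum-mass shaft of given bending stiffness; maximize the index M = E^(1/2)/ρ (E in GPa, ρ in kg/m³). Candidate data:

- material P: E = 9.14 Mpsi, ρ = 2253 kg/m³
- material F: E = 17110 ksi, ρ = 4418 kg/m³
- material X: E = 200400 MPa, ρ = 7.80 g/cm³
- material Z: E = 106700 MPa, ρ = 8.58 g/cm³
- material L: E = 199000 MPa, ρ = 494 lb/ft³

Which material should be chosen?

In SI units:
  material P: E = 63.02 GPa, ρ = 2253 kg/m³
  material F: E = 118.0 GPa, ρ = 4418 kg/m³
  material X: E = 200.4 GPa, ρ = 7800 kg/m³
  material Z: E = 106.7 GPa, ρ = 8580 kg/m³
  material L: E = 199.0 GPa, ρ = 7913 kg/m³
  material P: M = 3.52×10⁻³
  material F: M = 2.46×10⁻³
  material X: M = 1.81×10⁻³
  material L: M = 1.78×10⁻³
  material Z: M = 1.20×10⁻³
Material P ranks first.

material P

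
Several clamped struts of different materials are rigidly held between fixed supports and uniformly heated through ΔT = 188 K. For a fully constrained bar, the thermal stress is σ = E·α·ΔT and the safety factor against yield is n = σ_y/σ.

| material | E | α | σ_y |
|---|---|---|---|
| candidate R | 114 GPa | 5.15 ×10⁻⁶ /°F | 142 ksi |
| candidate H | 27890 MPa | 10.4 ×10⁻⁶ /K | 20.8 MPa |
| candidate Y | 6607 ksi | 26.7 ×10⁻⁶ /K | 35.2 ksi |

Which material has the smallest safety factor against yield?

candidate H

Per material, after unit conversion:
  candidate R: E = 114.0, α = 9.27, σ_y = 979.1 → σ = 199 MPa, n = 4.93
  candidate H: E = 27.89, α = 10.4, σ_y = 20.80 → σ = 54.5 MPa, n = 0.381
  candidate Y: E = 45.55, α = 26.7, σ_y = 242.7 → σ = 229 MPa, n = 1.06
Smallest n: candidate H with n = 0.381.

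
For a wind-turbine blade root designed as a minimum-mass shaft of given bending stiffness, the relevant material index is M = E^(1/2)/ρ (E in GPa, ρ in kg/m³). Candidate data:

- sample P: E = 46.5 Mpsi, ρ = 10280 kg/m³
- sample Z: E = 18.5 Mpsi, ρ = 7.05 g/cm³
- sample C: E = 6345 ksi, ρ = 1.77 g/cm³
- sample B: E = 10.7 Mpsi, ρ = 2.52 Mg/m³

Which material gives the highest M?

sample C

Normalizing units and computing the index:
  sample P: E = 320.6 GPa, ρ = 10280 kg/m³
  sample Z: E = 127.6 GPa, ρ = 7050 kg/m³
  sample C: E = 43.75 GPa, ρ = 1770 kg/m³
  sample B: E = 73.77 GPa, ρ = 2520 kg/m³
  sample C: M = 3.74×10⁻³
  sample B: M = 3.41×10⁻³
  sample P: M = 1.74×10⁻³
  sample Z: M = 1.60×10⁻³
Sample C has the largest M.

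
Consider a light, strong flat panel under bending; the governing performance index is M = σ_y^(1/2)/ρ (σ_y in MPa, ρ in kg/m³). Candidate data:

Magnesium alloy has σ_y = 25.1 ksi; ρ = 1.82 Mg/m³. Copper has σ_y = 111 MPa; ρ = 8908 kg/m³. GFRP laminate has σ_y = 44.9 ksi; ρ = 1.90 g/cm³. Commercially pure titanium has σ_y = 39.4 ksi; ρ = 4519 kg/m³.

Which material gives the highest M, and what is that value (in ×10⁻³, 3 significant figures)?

GFRP laminate, M = 9.26×10⁻³

Putting every candidate on a common basis:
  magnesium alloy: σ_y = 173.1 MPa, ρ = 1820 kg/m³
  copper: σ_y = 111.0 MPa, ρ = 8908 kg/m³
  GFRP laminate: σ_y = 309.6 MPa, ρ = 1900 kg/m³
  commercially pure titanium: σ_y = 271.7 MPa, ρ = 4519 kg/m³
  GFRP laminate: M = 9.26×10⁻³
  magnesium alloy: M = 7.23×10⁻³
  commercially pure titanium: M = 3.65×10⁻³
  copper: M = 1.18×10⁻³
The maximum is for GFRP laminate.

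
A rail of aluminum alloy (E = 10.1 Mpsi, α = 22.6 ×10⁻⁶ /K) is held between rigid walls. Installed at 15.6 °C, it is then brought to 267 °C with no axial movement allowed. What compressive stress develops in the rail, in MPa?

E = 10.1 Mpsi = 69.64 GPa.
ΔT = 251.4 K. Constrained thermal stress σ = E·α·ΔT = 69.64×10³ MPa × 22.6×10⁻⁶ × 251.4 = 396 MPa (compressive).

396 MPa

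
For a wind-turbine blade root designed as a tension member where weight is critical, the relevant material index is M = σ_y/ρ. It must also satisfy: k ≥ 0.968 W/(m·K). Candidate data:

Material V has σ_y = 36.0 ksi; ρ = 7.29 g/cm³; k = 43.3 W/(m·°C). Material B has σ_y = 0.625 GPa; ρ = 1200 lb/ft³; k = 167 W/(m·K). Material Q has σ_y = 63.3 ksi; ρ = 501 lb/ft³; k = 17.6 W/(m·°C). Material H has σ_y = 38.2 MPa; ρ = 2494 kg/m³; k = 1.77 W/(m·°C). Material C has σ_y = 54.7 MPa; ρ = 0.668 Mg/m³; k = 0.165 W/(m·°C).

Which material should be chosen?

Screen on constraints: k ≥ 0.968 W/(m·K). Survivors: material V, material B, material Q, material H.
After converting to SI:
  material V: σ_y = 248.2 MPa, ρ = 7290 kg/m³
  material B: σ_y = 625.0 MPa, ρ = 19220 kg/m³
  material Q: σ_y = 436.4 MPa, ρ = 8025 kg/m³
  material H: σ_y = 38.20 MPa, ρ = 2494 kg/m³
  material Q: M = 54.4 kN·m/kg
  material V: M = 34.0 kN·m/kg
  material B: M = 32.5 kN·m/kg
  material H: M = 15.3 kN·m/kg
The maximum is for material Q.

material Q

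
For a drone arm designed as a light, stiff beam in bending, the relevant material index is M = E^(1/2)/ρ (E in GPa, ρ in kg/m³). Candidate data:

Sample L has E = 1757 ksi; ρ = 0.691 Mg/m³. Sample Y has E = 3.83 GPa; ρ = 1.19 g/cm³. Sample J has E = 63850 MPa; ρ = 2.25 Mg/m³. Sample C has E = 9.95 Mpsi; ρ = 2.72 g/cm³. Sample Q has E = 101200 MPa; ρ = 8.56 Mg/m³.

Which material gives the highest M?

Convert each candidate to consistent units, then evaluate M:
  sample L: E = 12.11 GPa, ρ = 691.0 kg/m³
  sample Y: E = 3.830 GPa, ρ = 1190 kg/m³
  sample J: E = 63.85 GPa, ρ = 2250 kg/m³
  sample C: E = 68.60 GPa, ρ = 2720 kg/m³
  sample Q: E = 101.2 GPa, ρ = 8560 kg/m³
  sample L: M = 5.04×10⁻³
  sample J: M = 3.55×10⁻³
  sample C: M = 3.05×10⁻³
  sample Y: M = 1.64×10⁻³
  sample Q: M = 1.18×10⁻³
The maximum is for sample L.

sample L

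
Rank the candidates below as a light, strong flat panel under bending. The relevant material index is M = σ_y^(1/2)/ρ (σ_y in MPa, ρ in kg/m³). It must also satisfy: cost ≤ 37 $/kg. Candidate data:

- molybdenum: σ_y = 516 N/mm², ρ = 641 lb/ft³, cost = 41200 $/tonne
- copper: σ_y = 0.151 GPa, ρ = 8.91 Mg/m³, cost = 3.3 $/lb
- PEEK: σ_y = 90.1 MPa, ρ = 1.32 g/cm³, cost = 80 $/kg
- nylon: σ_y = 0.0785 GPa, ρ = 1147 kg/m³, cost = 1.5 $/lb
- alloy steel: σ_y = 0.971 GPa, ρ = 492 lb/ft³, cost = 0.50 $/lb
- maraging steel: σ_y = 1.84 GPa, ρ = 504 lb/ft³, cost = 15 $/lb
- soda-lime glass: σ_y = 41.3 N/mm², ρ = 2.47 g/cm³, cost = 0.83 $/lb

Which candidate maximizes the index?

Screen on constraints: cost ≤ 37 $/kg. Survivors: copper, nylon, alloy steel, maraging steel, soda-lime glass.
In SI units:
  copper: σ_y = 151.0 MPa, ρ = 8910 kg/m³
  nylon: σ_y = 78.50 MPa, ρ = 1147 kg/m³
  alloy steel: σ_y = 971.0 MPa, ρ = 7881 kg/m³
  maraging steel: σ_y = 1840 MPa, ρ = 8073 kg/m³
  soda-lime glass: σ_y = 41.30 MPa, ρ = 2470 kg/m³
  nylon: M = 7.72×10⁻³
  maraging steel: M = 5.31×10⁻³
  alloy steel: M = 3.95×10⁻³
  soda-lime glass: M = 2.60×10⁻³
  copper: M = 1.38×10⁻³
The maximum is for nylon.

nylon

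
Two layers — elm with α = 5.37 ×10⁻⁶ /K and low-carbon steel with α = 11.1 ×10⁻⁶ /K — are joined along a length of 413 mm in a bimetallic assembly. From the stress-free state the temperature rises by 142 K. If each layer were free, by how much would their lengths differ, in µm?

Δα = |5.37 − 11.1|×10⁻⁶/K = 5.73×10⁻⁶/K.
ΔL_mismatch = Δα·L·ΔT = 5.73×10⁻⁶ × 413.0 mm × 142.0 K = 336 µm.

336 µm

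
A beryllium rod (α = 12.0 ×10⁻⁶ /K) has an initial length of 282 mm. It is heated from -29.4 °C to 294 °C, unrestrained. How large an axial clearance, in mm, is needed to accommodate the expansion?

1.09 mm

ΔT = 294 − (-29.4) = 323.4 K.
ΔL = α·L₀·ΔT = 12.0×10⁻⁶ × 282 mm × 323.4 K = 1.09 mm.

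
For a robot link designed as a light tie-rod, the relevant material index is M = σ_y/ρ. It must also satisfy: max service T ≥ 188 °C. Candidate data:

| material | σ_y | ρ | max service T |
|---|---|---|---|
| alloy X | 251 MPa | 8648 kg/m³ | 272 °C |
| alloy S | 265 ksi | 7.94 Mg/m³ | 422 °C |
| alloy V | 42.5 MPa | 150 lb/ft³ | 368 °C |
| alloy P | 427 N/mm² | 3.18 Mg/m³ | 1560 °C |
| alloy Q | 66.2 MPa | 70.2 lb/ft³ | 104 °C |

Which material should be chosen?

Screen on constraints: max service T ≥ 188 °C. Survivors: alloy X, alloy S, alloy V, alloy P.
In SI units:
  alloy X: σ_y = 251.0 MPa, ρ = 8648 kg/m³
  alloy S: σ_y = 1827 MPa, ρ = 7940 kg/m³
  alloy V: σ_y = 42.50 MPa, ρ = 2403 kg/m³
  alloy P: σ_y = 427.0 MPa, ρ = 3180 kg/m³
  alloy S: M = 230 kN·m/kg
  alloy P: M = 134 kN·m/kg
  alloy X: M = 29.0 kN·m/kg
  alloy V: M = 17.7 kN·m/kg
Alloy S ranks first.

alloy S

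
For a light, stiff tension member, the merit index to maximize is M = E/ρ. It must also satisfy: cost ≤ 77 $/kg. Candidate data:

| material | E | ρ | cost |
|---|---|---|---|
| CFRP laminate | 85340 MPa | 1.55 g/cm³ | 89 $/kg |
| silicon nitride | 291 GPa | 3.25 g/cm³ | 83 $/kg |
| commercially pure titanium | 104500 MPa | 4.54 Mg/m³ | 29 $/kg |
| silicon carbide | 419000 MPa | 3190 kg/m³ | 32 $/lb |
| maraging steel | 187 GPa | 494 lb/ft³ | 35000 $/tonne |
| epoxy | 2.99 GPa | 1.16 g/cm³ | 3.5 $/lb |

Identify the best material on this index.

silicon carbide

Screen on constraints: cost ≤ 77 $/kg. Survivors: commercially pure titanium, silicon carbide, maraging steel, epoxy.
Putting every candidate on a common basis:
  commercially pure titanium: E = 104.5 GPa, ρ = 4540 kg/m³
  silicon carbide: E = 419.0 GPa, ρ = 3190 kg/m³
  maraging steel: E = 187.0 GPa, ρ = 7913 kg/m³
  epoxy: E = 2.990 GPa, ρ = 1160 kg/m³
  silicon carbide: M = 131 MN·m/kg
  maraging steel: M = 23.6 MN·m/kg
  commercially pure titanium: M = 23.0 MN·m/kg
  epoxy: M = 2.58 MN·m/kg
Silicon carbide has the largest M.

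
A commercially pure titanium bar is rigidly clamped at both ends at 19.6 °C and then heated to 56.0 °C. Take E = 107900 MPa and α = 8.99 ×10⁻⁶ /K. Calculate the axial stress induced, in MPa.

35.3 MPa

E = 107900 MPa = 107.9 GPa.
ΔT = 36.40 K. Constrained thermal stress σ = E·α·ΔT = 107.9×10³ MPa × 8.99×10⁻⁶ × 36.40 = 35.3 MPa (compressive).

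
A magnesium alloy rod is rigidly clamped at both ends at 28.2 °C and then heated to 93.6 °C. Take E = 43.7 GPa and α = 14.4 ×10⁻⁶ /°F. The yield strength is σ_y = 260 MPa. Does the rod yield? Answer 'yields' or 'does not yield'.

does not yield

α = 14.4×10⁻⁶/°F × 9/5 = 25.9×10⁻⁶/K.
ΔT = 65.40 K. Constrained thermal stress σ = E·α·ΔT = 43.70×10³ MPa × 25.9×10⁻⁶ × 65.40 = 74.1 MPa (compressive).
Compare to σ_y = 260 MPa: σ < σ_y, so it does not yield.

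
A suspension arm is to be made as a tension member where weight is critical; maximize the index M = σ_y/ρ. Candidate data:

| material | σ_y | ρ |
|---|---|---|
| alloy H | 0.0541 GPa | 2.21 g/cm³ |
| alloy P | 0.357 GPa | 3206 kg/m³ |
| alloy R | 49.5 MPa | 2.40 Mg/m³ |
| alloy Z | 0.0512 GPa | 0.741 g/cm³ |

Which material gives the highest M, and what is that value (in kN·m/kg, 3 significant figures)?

Normalizing units and computing the index:
  alloy H: σ_y = 54.10 MPa, ρ = 2210 kg/m³
  alloy P: σ_y = 357.0 MPa, ρ = 3206 kg/m³
  alloy R: σ_y = 49.50 MPa, ρ = 2400 kg/m³
  alloy Z: σ_y = 51.20 MPa, ρ = 741.0 kg/m³
  alloy P: M = 111 kN·m/kg
  alloy Z: M = 69.1 kN·m/kg
  alloy H: M = 24.5 kN·m/kg
  alloy R: M = 20.6 kN·m/kg
Alloy P has the largest M.

alloy P, M = 111 kN·m/kg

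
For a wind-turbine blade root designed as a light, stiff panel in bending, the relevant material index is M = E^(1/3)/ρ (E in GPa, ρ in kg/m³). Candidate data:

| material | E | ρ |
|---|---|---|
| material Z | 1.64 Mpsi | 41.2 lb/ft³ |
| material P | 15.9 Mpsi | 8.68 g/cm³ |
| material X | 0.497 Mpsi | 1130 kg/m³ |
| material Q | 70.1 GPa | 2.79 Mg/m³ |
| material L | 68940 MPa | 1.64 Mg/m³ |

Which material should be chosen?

Convert each candidate to consistent units, then evaluate M:
  material Z: E = 11.31 GPa, ρ = 660.0 kg/m³
  material P: E = 109.6 GPa, ρ = 8680 kg/m³
  material X: E = 3.427 GPa, ρ = 1130 kg/m³
  material Q: E = 70.10 GPa, ρ = 2790 kg/m³
  material L: E = 68.94 GPa, ρ = 1640 kg/m³
  material Z: M = 3.40×10⁻³
  material L: M = 2.50×10⁻³
  material Q: M = 1.48×10⁻³
  material X: M = 1.33×10⁻³
  material P: M = 0.551×10⁻³
The maximum is for material Z.

material Z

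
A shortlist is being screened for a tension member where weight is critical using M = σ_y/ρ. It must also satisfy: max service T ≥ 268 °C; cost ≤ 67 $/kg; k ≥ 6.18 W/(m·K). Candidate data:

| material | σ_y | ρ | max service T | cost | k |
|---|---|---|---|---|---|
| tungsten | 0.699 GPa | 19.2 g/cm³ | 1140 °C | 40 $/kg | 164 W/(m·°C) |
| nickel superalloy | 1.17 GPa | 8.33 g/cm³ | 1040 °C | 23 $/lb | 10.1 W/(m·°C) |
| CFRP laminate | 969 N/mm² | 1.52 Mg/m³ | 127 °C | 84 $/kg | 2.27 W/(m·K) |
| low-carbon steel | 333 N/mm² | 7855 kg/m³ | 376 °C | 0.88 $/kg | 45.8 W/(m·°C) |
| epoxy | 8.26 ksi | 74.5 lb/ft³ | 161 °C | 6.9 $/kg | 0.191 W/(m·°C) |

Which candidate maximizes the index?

nickel superalloy

Screen on constraints: max service T ≥ 268 °C; cost ≤ 67 $/kg; k ≥ 6.18 W/(m·K). Survivors: tungsten, nickel superalloy, low-carbon steel.
Putting every candidate on a common basis:
  tungsten: σ_y = 699.0 MPa, ρ = 19200 kg/m³
  nickel superalloy: σ_y = 1170 MPa, ρ = 8330 kg/m³
  low-carbon steel: σ_y = 333.0 MPa, ρ = 7855 kg/m³
  nickel superalloy: M = 140 kN·m/kg
  low-carbon steel: M = 42.4 kN·m/kg
  tungsten: M = 36.4 kN·m/kg
Nickel superalloy has the largest M.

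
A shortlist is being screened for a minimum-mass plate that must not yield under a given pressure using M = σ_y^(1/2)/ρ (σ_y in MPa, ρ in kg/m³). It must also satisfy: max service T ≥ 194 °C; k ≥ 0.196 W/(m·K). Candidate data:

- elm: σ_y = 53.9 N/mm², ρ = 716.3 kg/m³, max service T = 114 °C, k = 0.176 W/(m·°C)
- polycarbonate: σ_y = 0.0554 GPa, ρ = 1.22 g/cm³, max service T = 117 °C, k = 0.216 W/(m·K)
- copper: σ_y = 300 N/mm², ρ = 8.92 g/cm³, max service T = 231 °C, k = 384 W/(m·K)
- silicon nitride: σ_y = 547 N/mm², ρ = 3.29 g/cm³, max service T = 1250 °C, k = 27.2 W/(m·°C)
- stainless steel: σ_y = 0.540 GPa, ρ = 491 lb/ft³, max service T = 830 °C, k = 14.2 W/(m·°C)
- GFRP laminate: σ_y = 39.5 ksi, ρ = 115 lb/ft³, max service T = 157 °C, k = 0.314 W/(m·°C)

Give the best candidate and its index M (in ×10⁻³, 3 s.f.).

silicon nitride, M = 7.11×10⁻³

Screen on constraints: max service T ≥ 194 °C; k ≥ 0.196 W/(m·K). Survivors: copper, silicon nitride, stainless steel.
Convert each candidate to consistent units, then evaluate M:
  copper: σ_y = 300.0 MPa, ρ = 8920 kg/m³
  silicon nitride: σ_y = 547.0 MPa, ρ = 3290 kg/m³
  stainless steel: σ_y = 540.0 MPa, ρ = 7865 kg/m³
  silicon nitride: M = 7.11×10⁻³
  stainless steel: M = 2.95×10⁻³
  copper: M = 1.94×10⁻³
Silicon nitride ranks first.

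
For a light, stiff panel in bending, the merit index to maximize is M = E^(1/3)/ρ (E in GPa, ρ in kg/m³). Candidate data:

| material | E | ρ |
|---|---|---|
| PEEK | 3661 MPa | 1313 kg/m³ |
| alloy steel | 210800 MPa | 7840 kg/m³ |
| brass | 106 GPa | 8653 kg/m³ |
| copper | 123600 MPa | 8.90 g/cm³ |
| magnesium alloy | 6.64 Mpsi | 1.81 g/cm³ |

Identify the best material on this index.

magnesium alloy

In SI units:
  PEEK: E = 3.661 GPa, ρ = 1313 kg/m³
  alloy steel: E = 210.8 GPa, ρ = 7840 kg/m³
  brass: E = 106.0 GPa, ρ = 8653 kg/m³
  copper: E = 123.6 GPa, ρ = 8900 kg/m³
  magnesium alloy: E = 45.78 GPa, ρ = 1810 kg/m³
  magnesium alloy: M = 1.98×10⁻³
  PEEK: M = 1.17×10⁻³
  alloy steel: M = 0.759×10⁻³
  copper: M = 0.560×10⁻³
  brass: M = 0.547×10⁻³
Magnesium alloy has the largest M.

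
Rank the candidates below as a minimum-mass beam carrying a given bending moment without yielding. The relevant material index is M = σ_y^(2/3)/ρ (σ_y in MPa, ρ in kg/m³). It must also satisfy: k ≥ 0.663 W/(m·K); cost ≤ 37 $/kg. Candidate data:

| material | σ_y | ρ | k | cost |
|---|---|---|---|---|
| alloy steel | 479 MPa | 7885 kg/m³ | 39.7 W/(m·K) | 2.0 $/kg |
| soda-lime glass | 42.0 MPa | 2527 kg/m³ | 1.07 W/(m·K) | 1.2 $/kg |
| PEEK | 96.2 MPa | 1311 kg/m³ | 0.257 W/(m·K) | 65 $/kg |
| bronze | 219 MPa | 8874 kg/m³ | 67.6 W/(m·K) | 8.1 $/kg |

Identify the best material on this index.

Screen on constraints: k ≥ 0.663 W/(m·K); cost ≤ 37 $/kg. Survivors: alloy steel, soda-lime glass, bronze.
Per-candidate index values:
  alloy steel: M = 7.76×10⁻³
  soda-lime glass: M = 4.78×10⁻³
  bronze: M = 4.09×10⁻³
Highest index: alloy steel.

alloy steel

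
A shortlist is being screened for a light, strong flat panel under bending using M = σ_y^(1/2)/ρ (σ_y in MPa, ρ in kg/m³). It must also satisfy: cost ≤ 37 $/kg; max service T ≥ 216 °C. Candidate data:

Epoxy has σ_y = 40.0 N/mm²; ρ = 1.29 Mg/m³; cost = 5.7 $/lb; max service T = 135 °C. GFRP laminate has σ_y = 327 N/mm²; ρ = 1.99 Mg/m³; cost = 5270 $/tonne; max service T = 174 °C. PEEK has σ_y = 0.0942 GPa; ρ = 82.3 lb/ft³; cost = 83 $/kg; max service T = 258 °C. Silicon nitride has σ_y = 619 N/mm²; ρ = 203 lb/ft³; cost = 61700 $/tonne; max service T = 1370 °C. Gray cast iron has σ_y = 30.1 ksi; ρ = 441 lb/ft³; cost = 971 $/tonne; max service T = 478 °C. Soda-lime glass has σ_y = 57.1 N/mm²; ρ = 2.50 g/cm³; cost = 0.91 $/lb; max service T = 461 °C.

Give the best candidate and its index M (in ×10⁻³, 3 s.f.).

soda-lime glass, M = 3.02×10⁻³

Screen on constraints: cost ≤ 37 $/kg; max service T ≥ 216 °C. Survivors: gray cast iron, soda-lime glass.
After converting to SI:
  gray cast iron: σ_y = 207.5 MPa, ρ = 7064 kg/m³
  soda-lime glass: σ_y = 57.10 MPa, ρ = 2500 kg/m³
  soda-lime glass: M = 3.02×10⁻³
  gray cast iron: M = 2.04×10⁻³
Highest index: soda-lime glass.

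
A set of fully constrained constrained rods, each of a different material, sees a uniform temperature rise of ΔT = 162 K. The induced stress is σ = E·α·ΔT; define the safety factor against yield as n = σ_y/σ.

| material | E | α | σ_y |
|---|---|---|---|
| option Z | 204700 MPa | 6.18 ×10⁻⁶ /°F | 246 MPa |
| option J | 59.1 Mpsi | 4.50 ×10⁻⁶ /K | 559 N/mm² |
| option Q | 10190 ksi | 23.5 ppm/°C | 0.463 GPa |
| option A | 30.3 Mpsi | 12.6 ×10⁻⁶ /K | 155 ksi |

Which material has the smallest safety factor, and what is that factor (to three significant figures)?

option Z, n = 0.667

Converting E to GPa, α to ×10⁻⁶/K, σ_y to MPa, then σ and n for each:
  option Z: E = 204.7, α = 11.1, σ_y = 246.0 → σ = 369 MPa, n = 0.667
  option J: E = 407.5, α = 4.50, σ_y = 559.0 → σ = 297 MPa, n = 1.88
  option Q: E = 70.26, α = 23.5, σ_y = 463.0 → σ = 267 MPa, n = 1.73
  option A: E = 208.9, α = 12.6, σ_y = 1069 → σ = 426 MPa, n = 2.51
Smallest n: option Z with n = 0.667.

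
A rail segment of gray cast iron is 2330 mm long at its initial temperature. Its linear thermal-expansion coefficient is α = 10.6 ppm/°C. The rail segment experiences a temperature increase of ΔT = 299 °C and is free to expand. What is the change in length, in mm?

7.38 mm

ΔL = α·L₀·ΔT = 10.6×10⁻⁶ × 2330 mm × 299.0 K = 7.38 mm.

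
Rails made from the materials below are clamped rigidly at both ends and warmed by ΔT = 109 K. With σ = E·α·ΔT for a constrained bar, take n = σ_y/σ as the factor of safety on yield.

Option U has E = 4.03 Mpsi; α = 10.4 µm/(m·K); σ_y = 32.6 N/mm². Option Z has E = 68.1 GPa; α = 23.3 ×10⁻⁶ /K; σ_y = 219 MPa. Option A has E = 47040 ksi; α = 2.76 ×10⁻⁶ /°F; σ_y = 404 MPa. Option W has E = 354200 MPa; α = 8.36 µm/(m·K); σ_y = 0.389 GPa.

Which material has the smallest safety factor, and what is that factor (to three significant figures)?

With everything in SI (GPa, ×10⁻⁶/K, MPa):
  option U: E = 27.79, α = 10.4, σ_y = 32.60 → σ = 31.5 MPa, n = 1.03
  option Z: E = 68.10, α = 23.3, σ_y = 219.0 → σ = 173 MPa, n = 1.27
  option A: E = 324.3, α = 4.97, σ_y = 404.0 → σ = 176 MPa, n = 2.30
  option W: E = 354.2, α = 8.36, σ_y = 389.0 → σ = 323 MPa, n = 1.21
The minimum is option U at n = 1.03.

option U, n = 1.03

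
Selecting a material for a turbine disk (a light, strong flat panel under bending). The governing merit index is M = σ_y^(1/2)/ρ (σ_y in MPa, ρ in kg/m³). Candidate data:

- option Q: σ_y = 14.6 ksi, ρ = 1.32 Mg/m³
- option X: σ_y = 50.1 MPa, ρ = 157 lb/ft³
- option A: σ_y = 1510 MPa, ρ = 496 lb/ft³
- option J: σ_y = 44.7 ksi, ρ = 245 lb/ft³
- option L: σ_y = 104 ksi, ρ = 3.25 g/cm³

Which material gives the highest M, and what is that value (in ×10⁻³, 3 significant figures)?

option L, M = 8.24×10⁻³

Putting every candidate on a common basis:
  option Q: σ_y = 100.7 MPa, ρ = 1320 kg/m³
  option X: σ_y = 50.10 MPa, ρ = 2515 kg/m³
  option A: σ_y = 1510 MPa, ρ = 7945 kg/m³
  option J: σ_y = 308.2 MPa, ρ = 3925 kg/m³
  option L: σ_y = 717.1 MPa, ρ = 3250 kg/m³
  option L: M = 8.24×10⁻³
  option Q: M = 7.60×10⁻³
  option A: M = 4.89×10⁻³
  option J: M = 4.47×10⁻³
  option X: M = 2.81×10⁻³
Option L ranks first.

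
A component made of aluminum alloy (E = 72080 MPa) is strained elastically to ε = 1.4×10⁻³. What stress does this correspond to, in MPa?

E = 72080 MPa = 72.08 GPa.
σ = E·ε = 72080 MPa × 1.4×10⁻³ = 101 MPa.

101 MPa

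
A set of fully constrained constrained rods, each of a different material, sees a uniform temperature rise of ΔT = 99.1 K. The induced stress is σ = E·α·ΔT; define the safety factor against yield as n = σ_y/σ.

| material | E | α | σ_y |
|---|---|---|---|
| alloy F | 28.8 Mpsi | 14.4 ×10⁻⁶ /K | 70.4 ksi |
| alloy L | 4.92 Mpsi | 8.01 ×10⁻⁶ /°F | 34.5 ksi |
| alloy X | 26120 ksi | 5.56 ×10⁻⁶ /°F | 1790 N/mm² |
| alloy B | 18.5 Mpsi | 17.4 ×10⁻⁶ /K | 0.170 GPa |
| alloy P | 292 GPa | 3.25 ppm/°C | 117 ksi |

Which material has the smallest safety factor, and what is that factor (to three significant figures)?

Per material, after unit conversion:
  alloy F: E = 198.6, α = 14.4, σ_y = 485.4 → σ = 283 MPa, n = 1.71
  alloy L: E = 33.92, α = 14.4, σ_y = 237.9 → σ = 48.5 MPa, n = 4.91
  alloy X: E = 180.1, α = 10.0, σ_y = 1790 → σ = 179 MPa, n = 10.0
  alloy B: E = 127.6, α = 17.4, σ_y = 170.0 → σ = 220 MPa, n = 0.773
  alloy P: E = 292.0, α = 3.25, σ_y = 806.7 → σ = 94.0 MPa, n = 8.58
Smallest n: alloy B with n = 0.773.

alloy B, n = 0.773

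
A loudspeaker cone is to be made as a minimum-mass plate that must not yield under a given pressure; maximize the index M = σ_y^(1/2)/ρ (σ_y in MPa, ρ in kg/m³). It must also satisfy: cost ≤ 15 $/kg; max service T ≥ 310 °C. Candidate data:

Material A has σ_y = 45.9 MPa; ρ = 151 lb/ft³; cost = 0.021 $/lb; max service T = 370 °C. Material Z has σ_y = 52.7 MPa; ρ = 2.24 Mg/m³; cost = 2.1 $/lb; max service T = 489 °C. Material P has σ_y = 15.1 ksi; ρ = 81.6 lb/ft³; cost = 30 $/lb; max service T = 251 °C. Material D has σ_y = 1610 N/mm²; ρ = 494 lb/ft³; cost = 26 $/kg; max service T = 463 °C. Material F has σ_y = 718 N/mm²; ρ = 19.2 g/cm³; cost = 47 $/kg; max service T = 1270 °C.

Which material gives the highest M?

Screen on constraints: cost ≤ 15 $/kg; max service T ≥ 310 °C. Survivors: material A, material Z.
After converting to SI:
  material A: σ_y = 45.90 MPa, ρ = 2419 kg/m³
  material Z: σ_y = 52.70 MPa, ρ = 2240 kg/m³
  material Z: M = 3.24×10⁻³
  material A: M = 2.80×10⁻³
Material Z has the largest M.

material Z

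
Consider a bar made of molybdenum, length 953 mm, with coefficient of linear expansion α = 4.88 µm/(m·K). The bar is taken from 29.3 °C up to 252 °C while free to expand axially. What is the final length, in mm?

ΔT = 252 − 29.3 = 222.7 K.
ΔL = α·L₀·ΔT = 4.88×10⁻⁶ × 953 mm × 222.7 K = 1.04 mm.
L = L₀ + ΔL = 953 + 1.04 = 954.04 mm.

954.04 mm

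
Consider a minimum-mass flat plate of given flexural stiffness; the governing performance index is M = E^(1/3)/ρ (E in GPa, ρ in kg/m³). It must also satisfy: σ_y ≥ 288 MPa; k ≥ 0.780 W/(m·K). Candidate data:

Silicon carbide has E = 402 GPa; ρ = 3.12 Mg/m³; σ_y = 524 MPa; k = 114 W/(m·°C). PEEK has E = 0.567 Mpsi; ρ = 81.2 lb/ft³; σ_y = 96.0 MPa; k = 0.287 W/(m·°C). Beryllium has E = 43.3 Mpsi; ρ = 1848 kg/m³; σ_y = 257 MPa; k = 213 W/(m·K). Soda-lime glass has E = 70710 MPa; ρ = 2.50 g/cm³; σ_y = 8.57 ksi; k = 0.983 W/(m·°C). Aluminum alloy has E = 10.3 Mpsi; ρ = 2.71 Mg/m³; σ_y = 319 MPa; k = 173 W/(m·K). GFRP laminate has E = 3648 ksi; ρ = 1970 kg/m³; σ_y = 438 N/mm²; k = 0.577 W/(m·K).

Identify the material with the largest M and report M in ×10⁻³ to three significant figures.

Screen on constraints: σ_y ≥ 288 MPa; k ≥ 0.780 W/(m·K). Survivors: silicon carbide, aluminum alloy.
Normalizing units and computing the index:
  silicon carbide: E = 402.0 GPa, ρ = 3120 kg/m³
  aluminum alloy: E = 71.02 GPa, ρ = 2710 kg/m³
  silicon carbide: M = 2.37×10⁻³
  aluminum alloy: M = 1.53×10⁻³
Silicon carbide has the largest M.

silicon carbide, M = 2.37×10⁻³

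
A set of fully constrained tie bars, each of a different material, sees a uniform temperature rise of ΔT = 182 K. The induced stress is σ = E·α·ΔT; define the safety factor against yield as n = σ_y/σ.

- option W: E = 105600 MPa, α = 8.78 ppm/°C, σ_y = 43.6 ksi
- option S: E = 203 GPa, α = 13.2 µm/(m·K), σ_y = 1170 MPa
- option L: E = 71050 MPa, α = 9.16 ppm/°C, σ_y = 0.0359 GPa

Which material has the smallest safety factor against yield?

Per material, after unit conversion:
  option W: E = 105.6, α = 8.78, σ_y = 300.6 → σ = 169 MPa, n = 1.78
  option S: E = 203.0, α = 13.2, σ_y = 1170 → σ = 488 MPa, n = 2.40
  option L: E = 71.05, α = 9.16, σ_y = 35.90 → σ = 118 MPa, n = 0.303
Smallest n: option L with n = 0.303.

option L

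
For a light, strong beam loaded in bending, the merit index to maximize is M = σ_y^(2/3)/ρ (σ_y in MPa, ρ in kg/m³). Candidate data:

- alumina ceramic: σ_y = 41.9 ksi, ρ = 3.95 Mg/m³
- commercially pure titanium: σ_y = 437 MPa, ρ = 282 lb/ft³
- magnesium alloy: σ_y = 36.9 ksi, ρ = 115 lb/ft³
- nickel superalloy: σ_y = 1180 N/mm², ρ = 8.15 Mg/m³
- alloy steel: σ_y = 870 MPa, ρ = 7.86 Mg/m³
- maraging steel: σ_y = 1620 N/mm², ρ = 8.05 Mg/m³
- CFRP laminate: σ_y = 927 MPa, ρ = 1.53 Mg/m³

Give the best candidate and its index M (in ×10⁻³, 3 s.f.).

Convert each candidate to consistent units, then evaluate M:
  alumina ceramic: σ_y = 288.9 MPa, ρ = 3950 kg/m³
  commercially pure titanium: σ_y = 437.0 MPa, ρ = 4517 kg/m³
  magnesium alloy: σ_y = 254.4 MPa, ρ = 1842 kg/m³
  nickel superalloy: σ_y = 1180 MPa, ρ = 8150 kg/m³
  alloy steel: σ_y = 870.0 MPa, ρ = 7860 kg/m³
  maraging steel: σ_y = 1620 MPa, ρ = 8050 kg/m³
  CFRP laminate: σ_y = 927.0 MPa, ρ = 1530 kg/m³
  CFRP laminate: M = 62.1×10⁻³
  magnesium alloy: M = 21.8×10⁻³
  maraging steel: M = 17.1×10⁻³
  nickel superalloy: M = 13.7×10⁻³
  commercially pure titanium: M = 12.7×10⁻³
  alloy steel: M = 11.6×10⁻³
  alumina ceramic: M = 11.1×10⁻³
The maximum is for CFRP laminate.

CFRP laminate, M = 62.1×10⁻³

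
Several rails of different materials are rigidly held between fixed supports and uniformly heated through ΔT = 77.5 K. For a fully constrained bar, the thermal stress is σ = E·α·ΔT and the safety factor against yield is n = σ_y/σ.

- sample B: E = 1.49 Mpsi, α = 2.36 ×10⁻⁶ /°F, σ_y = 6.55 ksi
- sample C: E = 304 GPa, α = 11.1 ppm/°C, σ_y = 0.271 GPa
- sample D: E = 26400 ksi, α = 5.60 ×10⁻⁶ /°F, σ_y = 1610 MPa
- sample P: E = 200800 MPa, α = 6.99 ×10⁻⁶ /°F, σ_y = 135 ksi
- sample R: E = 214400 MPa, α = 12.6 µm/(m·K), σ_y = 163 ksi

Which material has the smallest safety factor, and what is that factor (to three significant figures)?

sample C, n = 1.04

Per material, after unit conversion:
  sample B: E = 10.27, α = 4.25, σ_y = 45.16 → σ = 3.38 MPa, n = 13.4
  sample C: E = 304.0, α = 11.1, σ_y = 271.0 → σ = 262 MPa, n = 1.04
  sample D: E = 182.0, α = 10.1, σ_y = 1610 → σ = 142 MPa, n = 11.3
  sample P: E = 200.8, α = 12.6, σ_y = 930.8 → σ = 196 MPa, n = 4.75
  sample R: E = 214.4, α = 12.6, σ_y = 1124 → σ = 209 MPa, n = 5.37
Smallest n: sample C with n = 1.04.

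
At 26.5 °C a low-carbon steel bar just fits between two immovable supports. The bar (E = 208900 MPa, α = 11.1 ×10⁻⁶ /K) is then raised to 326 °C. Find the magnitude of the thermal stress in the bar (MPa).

E = 208900 MPa = 208.9 GPa.
ΔT = 299.5 K. Constrained thermal stress σ = E·α·ΔT = 208.9×10³ MPa × 11.1×10⁻⁶ × 299.5 = 694 MPa (compressive).

694 MPa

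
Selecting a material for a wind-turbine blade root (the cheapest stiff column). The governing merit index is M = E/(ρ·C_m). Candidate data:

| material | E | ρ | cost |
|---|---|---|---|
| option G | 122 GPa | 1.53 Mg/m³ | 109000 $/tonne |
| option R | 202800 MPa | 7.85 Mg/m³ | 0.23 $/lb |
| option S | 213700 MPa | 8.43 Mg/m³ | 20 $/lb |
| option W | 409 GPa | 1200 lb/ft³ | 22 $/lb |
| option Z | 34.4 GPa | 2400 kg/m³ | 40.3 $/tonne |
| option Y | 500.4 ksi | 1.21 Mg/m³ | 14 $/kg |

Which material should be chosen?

Normalizing units and computing the index:
  option G: E = 122.0 GPa, ρ = 1530 kg/m³, cost = 109.0 $/kg
  option R: E = 202.8 GPa, ρ = 7850 kg/m³, cost = 0.5071 $/kg
  option S: E = 213.7 GPa, ρ = 8430 kg/m³, cost = 44.09 $/kg
  option W: E = 409.0 GPa, ρ = 19220 kg/m³, cost = 48.50 $/kg
  option Z: E = 34.40 GPa, ρ = 2400 kg/m³, cost = 0.04030 $/kg
  option Y: E = 3.450 GPa, ρ = 1210 kg/m³, cost = 14.00 $/kg
  option Z: M = 356 MN·m per $
  option R: M = 50.9 MN·m per $
  option G: M = 0.732 MN·m per $
  option S: M = 0.575 MN·m per $
  option W: M = 0.439 MN·m per $
  option Y: M = 0.204 MN·m per $
Highest index: option Z.

option Z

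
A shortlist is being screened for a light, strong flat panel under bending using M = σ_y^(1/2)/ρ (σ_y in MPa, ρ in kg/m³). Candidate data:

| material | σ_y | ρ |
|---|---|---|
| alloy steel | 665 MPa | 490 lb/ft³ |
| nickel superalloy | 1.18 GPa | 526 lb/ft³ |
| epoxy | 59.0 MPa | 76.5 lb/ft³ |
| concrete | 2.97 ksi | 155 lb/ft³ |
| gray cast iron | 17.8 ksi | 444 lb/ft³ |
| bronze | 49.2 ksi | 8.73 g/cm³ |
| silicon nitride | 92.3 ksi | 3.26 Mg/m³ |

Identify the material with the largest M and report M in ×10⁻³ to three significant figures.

silicon nitride, M = 7.74×10⁻³

In SI units:
  alloy steel: σ_y = 665.0 MPa, ρ = 7849 kg/m³
  nickel superalloy: σ_y = 1180 MPa, ρ = 8426 kg/m³
  epoxy: σ_y = 59.00 MPa, ρ = 1225 kg/m³
  concrete: σ_y = 20.48 MPa, ρ = 2483 kg/m³
  gray cast iron: σ_y = 122.7 MPa, ρ = 7112 kg/m³
  bronze: σ_y = 339.2 MPa, ρ = 8730 kg/m³
  silicon nitride: σ_y = 636.4 MPa, ρ = 3260 kg/m³
  silicon nitride: M = 7.74×10⁻³
  epoxy: M = 6.27×10⁻³
  nickel superalloy: M = 4.08×10⁻³
  alloy steel: M = 3.29×10⁻³
  bronze: M = 2.11×10⁻³
  concrete: M = 1.82×10⁻³
  gray cast iron: M = 1.56×10⁻³
Silicon nitride ranks first.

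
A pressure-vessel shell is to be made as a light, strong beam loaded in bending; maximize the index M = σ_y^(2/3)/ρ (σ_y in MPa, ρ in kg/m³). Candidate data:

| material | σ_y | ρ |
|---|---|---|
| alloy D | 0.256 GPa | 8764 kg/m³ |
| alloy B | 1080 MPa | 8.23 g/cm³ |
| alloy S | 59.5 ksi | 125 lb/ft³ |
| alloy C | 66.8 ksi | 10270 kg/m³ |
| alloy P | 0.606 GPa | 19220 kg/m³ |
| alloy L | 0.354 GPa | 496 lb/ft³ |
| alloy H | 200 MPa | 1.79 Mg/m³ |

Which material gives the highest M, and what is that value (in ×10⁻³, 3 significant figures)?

alloy S, M = 27.6×10⁻³

Convert each candidate to consistent units, then evaluate M:
  alloy D: σ_y = 256.0 MPa, ρ = 8764 kg/m³
  alloy B: σ_y = 1080 MPa, ρ = 8230 kg/m³
  alloy S: σ_y = 410.2 MPa, ρ = 2002 kg/m³
  alloy C: σ_y = 460.6 MPa, ρ = 10270 kg/m³
  alloy P: σ_y = 606.0 MPa, ρ = 19220 kg/m³
  alloy L: σ_y = 354.0 MPa, ρ = 7945 kg/m³
  alloy H: σ_y = 200.0 MPa, ρ = 1790 kg/m³
  alloy S: M = 27.6×10⁻³
  alloy H: M = 19.1×10⁻³
  alloy B: M = 12.8×10⁻³
  alloy L: M = 6.30×10⁻³
  alloy C: M = 5.81×10⁻³
  alloy D: M = 4.60×10⁻³
  alloy P: M = 3.73×10⁻³
The maximum is for alloy S.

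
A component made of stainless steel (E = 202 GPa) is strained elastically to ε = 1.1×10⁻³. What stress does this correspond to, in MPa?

222 MPa

σ = E·ε = 202000 MPa × 1.1×10⁻³ = 222 MPa.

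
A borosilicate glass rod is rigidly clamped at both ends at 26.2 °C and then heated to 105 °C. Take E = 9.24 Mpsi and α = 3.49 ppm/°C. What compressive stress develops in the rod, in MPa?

E = 9.24 Mpsi = 63.71 GPa.
ΔT = 78.80 K. Constrained thermal stress σ = E·α·ΔT = 63.71×10³ MPa × 3.49×10⁻⁶ × 78.80 = 17.5 MPa (compressive).

17.5 MPa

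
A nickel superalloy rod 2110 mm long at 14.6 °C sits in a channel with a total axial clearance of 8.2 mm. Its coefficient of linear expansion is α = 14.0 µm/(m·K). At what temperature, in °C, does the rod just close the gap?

α·L₀·ΔT = 8.2 mm ⇒ ΔT = 8.2 / (14.0×10⁻⁶ × 2110.0) = 277.6 K.
T = 14.6 + 277.6 = 292.2 °C.

292 °C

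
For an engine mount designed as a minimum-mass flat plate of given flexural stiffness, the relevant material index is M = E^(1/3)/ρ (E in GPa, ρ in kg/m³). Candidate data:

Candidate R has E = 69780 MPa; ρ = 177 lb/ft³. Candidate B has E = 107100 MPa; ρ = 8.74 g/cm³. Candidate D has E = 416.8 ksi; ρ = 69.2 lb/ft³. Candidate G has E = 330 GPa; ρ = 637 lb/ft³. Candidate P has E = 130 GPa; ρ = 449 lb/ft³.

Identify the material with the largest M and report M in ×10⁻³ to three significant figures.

In SI units:
  candidate R: E = 69.78 GPa, ρ = 2835 kg/m³
  candidate B: E = 107.1 GPa, ρ = 8740 kg/m³
  candidate D: E = 2.874 GPa, ρ = 1108 kg/m³
  candidate G: E = 330.0 GPa, ρ = 10200 kg/m³
  candidate P: E = 130.0 GPa, ρ = 7192 kg/m³
  candidate R: M = 1.45×10⁻³
  candidate D: M = 1.28×10⁻³
  candidate P: M = 0.704×10⁻³
  candidate G: M = 0.677×10⁻³
  candidate B: M = 0.543×10⁻³
Candidate R ranks first.

candidate R, M = 1.45×10⁻³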